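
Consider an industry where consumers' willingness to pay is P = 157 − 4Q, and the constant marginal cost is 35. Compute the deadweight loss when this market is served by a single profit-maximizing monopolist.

DWL = 465.125

Competitive firms price at marginal cost: P = 35, giving Q = 30.5.
The monopolist equates marginal revenue to marginal cost: 157 − 8Q = 35, so Q = 15.25. From demand, P = 96.
DWL is the triangle between Q = 15.25 and Q = 30.5: ½·(30.5 − 15.25)·(96 − 35) = 465.125.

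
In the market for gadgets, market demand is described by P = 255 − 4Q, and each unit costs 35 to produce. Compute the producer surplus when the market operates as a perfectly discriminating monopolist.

PS = 6050

Under first-degree price discrimination the firm charges each unit its demand price and produces up to where P = MC, i.e. Q = 55. Consumer surplus is zero; producer surplus equals total surplus.
PS = ½·(255 − 35)·55 = 6050.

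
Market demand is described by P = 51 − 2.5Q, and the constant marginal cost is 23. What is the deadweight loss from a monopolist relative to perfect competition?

Competitive firms price at marginal cost: P = 23, giving Q = 11.2.
A monopolist chooses Q where MR = MC. MR = 51 − 5Q; setting this equal to 23 gives Q = 5.6 and P = 37.
DWL is the triangle between Q = 5.6 and Q = 11.2: ½·(11.2 − 5.6)·(37 − 23) = 39.2.

DWL = 39.2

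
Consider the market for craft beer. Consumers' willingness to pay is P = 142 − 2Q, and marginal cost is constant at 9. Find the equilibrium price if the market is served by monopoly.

P = 75.5

A monopolist chooses Q where MR = MC. MR = 142 − 4Q; setting this equal to 9 gives Q = 33.25 and P = 75.5.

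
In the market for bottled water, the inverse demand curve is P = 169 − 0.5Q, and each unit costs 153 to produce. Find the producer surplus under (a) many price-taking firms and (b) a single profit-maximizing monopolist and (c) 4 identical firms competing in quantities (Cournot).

Competition: PS = 0; Monopoly: PS = 128; Cournot: PS = 81.92

Competitive firms price at marginal cost: P = 153, giving Q = 32.
PS = (153 − 153)·32 = 0.
Monopoly sets MR = MC: 169 − Q = 153 ⇒ Q = 16, P = 169 − 0.5·16 = 161.
PS = (161 − 153)·16 = 128.
Cournot with 4 identical firms: the symmetric best-response condition is 169 − 2.5q = 153. Each firm produces q = 6.4, total output Q = 25.6, price P = 156.2.
PS = (156.2 − 153)·25.6 = 81.92.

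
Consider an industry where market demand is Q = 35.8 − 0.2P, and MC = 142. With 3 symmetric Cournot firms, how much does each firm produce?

q_i = 1.85

Inverting demand: P = 179 − 5Q.
In a 3-firm Cournot equilibrium, symmetry and the first-order condition give q = (179 − 142)/(20) = 1.85. So Q = 5.55 and P = 151.25.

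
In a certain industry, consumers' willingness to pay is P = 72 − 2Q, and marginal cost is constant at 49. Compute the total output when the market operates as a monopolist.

Monopoly sets MR = MC: 72 − 4Q = 49 ⇒ Q = 5.75, P = 72 − 2·5.75 = 60.5.

Q = 5.75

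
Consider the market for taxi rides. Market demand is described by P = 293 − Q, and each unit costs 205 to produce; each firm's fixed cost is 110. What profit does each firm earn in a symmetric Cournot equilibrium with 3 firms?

Cournot with 3 identical firms: the symmetric best-response condition is 293 − 4q = 205. Each firm produces q = 22, total output Q = 66, price P = 227.
Each firm's profit = (227 − 205)·22 − 110 = 374.

π_i = 374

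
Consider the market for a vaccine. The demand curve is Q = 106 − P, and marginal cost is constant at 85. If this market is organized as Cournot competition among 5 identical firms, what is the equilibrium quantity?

Inverting demand: P = 106 − Q.
With 5 symmetric Cournot firms, each firm's FOC gives 106 − 6q = 85, so q = 3.5, Q = 5·3.5 = 17.5, and P = 88.5.

Q = 17.5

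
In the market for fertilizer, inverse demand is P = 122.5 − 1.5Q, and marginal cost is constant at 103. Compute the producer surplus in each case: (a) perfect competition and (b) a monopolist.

Perfect competition: P = MC = 103, so 122.5 − 1.5Q = 103 and Q = 13.
PS = (103 − 103)·13 = 0.
Monopoly sets MR = MC: 122.5 − 3Q = 103 ⇒ Q = 6.5, P = 122.5 − 1.5·6.5 = 112.75.
PS = (112.75 − 103)·6.5 = 63.375.

Competition: PS = 0; Monopoly: PS = 63.375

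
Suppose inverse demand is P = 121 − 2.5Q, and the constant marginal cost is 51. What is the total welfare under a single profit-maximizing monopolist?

TS = 735

The monopolist equates marginal revenue to marginal cost: 121 − 5Q = 51, so Q = 14. From demand, P = 86.
CS = ½·(121 − 86)·14 = 245; PS = (86 − 51)·14 = 490; TS = 735.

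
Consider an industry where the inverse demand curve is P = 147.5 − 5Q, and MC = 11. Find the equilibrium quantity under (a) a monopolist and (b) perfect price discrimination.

A monopolist chooses Q where MR = MC. MR = 147.5 − 10Q; setting this equal to 11 gives Q = 13.65 and P = 79.25.
A perfectly discriminating monopolist sells every unit with P(Q) ≥ MC(Q), so output equals the competitive quantity Q = 27.3. Each buyer pays their reservation price, so CS = 0 and the firm captures all surplus.

Monopoly: Q = 13.65; Perfect PD: Q = 27.3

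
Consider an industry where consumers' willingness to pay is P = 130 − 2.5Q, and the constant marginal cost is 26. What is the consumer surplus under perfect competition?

Under competition P = MC = 26, so Q = (130 − 26)/2.5 = 41.6.
CS = ½·(130 − 26)·41.6 = 2163.2.

CS = 2163.2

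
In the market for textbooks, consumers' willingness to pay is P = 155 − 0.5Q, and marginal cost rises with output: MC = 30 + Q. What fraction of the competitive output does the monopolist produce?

Monopoly sets MR = MC: 155 − Q = 30 + Q ⇒ Q = 62.5, P = 155 − 0.5·62.5 = 123.75.
Under competition P = MC: 155 − 0.5Q = 30 + Q ⇒ Q = 250/3, P = 340/3.
Ratio Q_m/Q_c = 62.5/(250/3) = 0.75.

Q_m/Q_c = 0.75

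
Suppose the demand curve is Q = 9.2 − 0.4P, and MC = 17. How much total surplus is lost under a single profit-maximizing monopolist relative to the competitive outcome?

Inverting demand: P = 23 − 2.5Q.
Competitive firms price at marginal cost: P = 17, giving Q = 2.4.
The monopolist equates marginal revenue to marginal cost: 23 − 5Q = 17, so Q = 1.2. From demand, P = 20.
DWL is the triangle between Q = 1.2 and Q = 2.4: ½·(2.4 − 1.2)·(20 − 17) = 1.8.

DWL = 1.8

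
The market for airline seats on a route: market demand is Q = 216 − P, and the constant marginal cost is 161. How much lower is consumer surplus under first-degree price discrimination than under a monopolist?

Consumer surplus falls by 378.125

Inverting demand: P = 216 − Q.
The monopolist equates marginal revenue to marginal cost: 216 − 2Q = 161, so Q = 27.5. From demand, P = 188.5.
CS = ½·(216 − 188.5)·27.5 = 378.125.
Under first-degree price discrimination the firm charges each unit its demand price and produces up to where P = MC, i.e. Q = 55. Consumer surplus is zero; producer surplus equals total surplus.
CS = 0.
Change in consumer surplus: 0 − 378.125 = −378.125.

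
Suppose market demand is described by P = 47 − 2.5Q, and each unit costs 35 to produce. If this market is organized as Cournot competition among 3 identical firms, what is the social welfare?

Cournot with 3 identical firms: the symmetric best-response condition is 47 − 10q = 35. Each firm produces q = 1.2, total output Q = 3.6, price P = 38.
CS = ½·(47 − 38)·3.6 = 16.2; PS = (38 − 35)·3.6 = 10.8; TS = 27.

TS = 27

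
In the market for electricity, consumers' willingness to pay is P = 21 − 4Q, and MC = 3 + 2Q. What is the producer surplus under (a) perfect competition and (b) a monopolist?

Competitive equilibrium sets price equal to marginal cost: 21 − 4Q = 3 + 2Q, so Q = 3 and P = 9.
PS = P·Q − VC(Q) = 9·3 − (3·3 + ½·2·3²) = 9.
Monopoly sets MR = MC: 21 − 8Q = 3 + 2Q ⇒ Q = 1.8, P = 21 − 4·1.8 = 13.8.
PS = P·Q − VC(Q) = 13.8·1.8 − (3·1.8 + ½·2·1.8²) = 16.2.

Competition: PS = 9; Monopoly: PS = 16.2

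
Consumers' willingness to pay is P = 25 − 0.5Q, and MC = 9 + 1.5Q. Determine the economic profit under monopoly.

Profit = 51.2

A monopolist chooses Q where MR = MC. MR = 25 − Q; setting this equal to 9 + 1.5Q gives Q = 6.4 and P = 21.8.
Profit = 21.8·6.4 − (9·6.4 + ½·1.5·6.4²) = 51.2.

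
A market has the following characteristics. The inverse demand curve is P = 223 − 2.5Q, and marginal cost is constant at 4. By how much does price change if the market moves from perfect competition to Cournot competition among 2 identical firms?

Under competition P = MC = 4, so Q = (223 − 4)/2.5 = 87.6.
In a 2-firm Cournot equilibrium, symmetry and the first-order condition give q = (223 − 4)/(7.5) = 29.2. So Q = 58.4 and P = 77.
Change in price: 77 − 4 = 73.

P rises by 73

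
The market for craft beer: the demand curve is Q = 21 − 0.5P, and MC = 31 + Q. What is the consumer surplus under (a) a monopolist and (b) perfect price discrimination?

Monopoly: CS = 4.84; Perfect PD: CS = 0

Inverting demand: P = 42 − 2Q.
The monopolist equates marginal revenue to marginal cost: 42 − 4Q = 31 + Q, so Q = 2.2. From demand, P = 37.6.
CS = ½·(42 − 37.6)·2.2 = 4.84.
A perfectly discriminating monopolist sells every unit with P(Q) ≥ MC(Q), so output equals the competitive quantity Q = 11/3. Each buyer pays their reservation price, so CS = 0 and the firm captures all surplus.
CS = 0.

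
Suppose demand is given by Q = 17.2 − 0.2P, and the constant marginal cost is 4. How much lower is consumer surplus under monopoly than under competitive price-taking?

Consumer surplus falls by 504.3

Inverting demand: P = 86 − 5Q.
Perfect competition: P = MC = 4, so 86 − 5Q = 4 and Q = 16.4.
CS = ½·(86 − 4)·16.4 = 672.4.
Monopoly sets MR = MC: 86 − 10Q = 4 ⇒ Q = 8.2, P = 86 − 5·8.2 = 45.
CS = ½·(86 − 45)·8.2 = 168.1.
Change in consumer surplus: 168.1 − 672.4 = −504.3.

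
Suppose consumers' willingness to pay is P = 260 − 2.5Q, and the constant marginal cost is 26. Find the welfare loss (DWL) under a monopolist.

DWL = 2737.8

Perfect competition: P = MC = 26, so 260 − 2.5Q = 26 and Q = 93.6.
Monopoly sets MR = MC: 260 − 5Q = 26 ⇒ Q = 46.8, P = 260 − 2.5·46.8 = 143.
DWL is the triangle between Q = 46.8 and Q = 93.6: ½·(93.6 − 46.8)·(143 − 26) = 2737.8.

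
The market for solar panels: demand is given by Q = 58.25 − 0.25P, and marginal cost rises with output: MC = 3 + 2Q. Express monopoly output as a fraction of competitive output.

Inverting demand: P = 233 − 4Q.
Monopoly sets MR = MC: 233 − 8Q = 3 + 2Q ⇒ Q = 23, P = 233 − 4·23 = 141.
Competitive equilibrium sets price equal to marginal cost: 233 − 4Q = 3 + 2Q, so Q = 115/3 and P = 239/3.
Ratio Q_m/Q_c = 23/(115/3) = 0.6.

Q_m/Q_c = 0.6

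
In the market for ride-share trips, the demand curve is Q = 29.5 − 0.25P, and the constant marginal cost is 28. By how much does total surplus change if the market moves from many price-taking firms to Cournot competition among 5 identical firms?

Total surplus falls by 28.125

Inverting demand: P = 118 − 4Q.
Perfect competition: P = MC = 28, so 118 − 4Q = 28 and Q = 22.5.
CS = ½·(118 − 28)·22.5 = 1012.5; PS = (28 − 28)·22.5 = 0; TS = 1012.5.
With 5 symmetric Cournot firms, each firm's FOC gives 118 − 24q = 28, so q = 3.75, Q = 5·3.75 = 18.75, and P = 43.
CS = ½·(118 − 43)·18.75 = 703.125; PS = (43 − 28)·18.75 = 281.25; TS = 984.375.
Change in total surplus: 984.375 − 1012.5 = −28.125.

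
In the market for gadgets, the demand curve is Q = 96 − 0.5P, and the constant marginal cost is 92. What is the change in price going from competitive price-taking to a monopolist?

Inverting demand: P = 192 − 2Q.
Perfect competition: P = MC = 92, so 192 − 2Q = 92 and Q = 50.
The monopolist equates marginal revenue to marginal cost: 192 − 4Q = 92, so Q = 25. From demand, P = 142.
Change in price: 142 − 92 = 50.

Price rises by 50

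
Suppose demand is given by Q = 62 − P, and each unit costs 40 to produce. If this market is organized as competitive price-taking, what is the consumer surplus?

Inverting demand: P = 62 − Q.
Perfect competition: P = MC = 40, so 62 − Q = 40 and Q = 22.
CS = ½·(62 − 40)·22 = 242.

CS = 242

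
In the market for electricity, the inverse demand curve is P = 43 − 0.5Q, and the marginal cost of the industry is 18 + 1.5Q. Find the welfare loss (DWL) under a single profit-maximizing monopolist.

DWL = 6.25

Under competition P = MC: 43 − 0.5Q = 18 + 1.5Q ⇒ Q = 12.5, P = 36.75.
Monopoly sets MR = MC: 43 − Q = 18 + 1.5Q ⇒ Q = 10, P = 43 − 0.5·10 = 38.
CS = ½·(43 − 36.75)·12.5 = 625/16; PS = (36.75·12.5 − 18·12.5 − ½·1.5·12.5²) = 1875/16; TS = 156.25.
CS = ½·(43 − 38)·10 = 25; PS = (38·10 − 18·10 − ½·1.5·10²) = 125; TS = 150.
DWL = 156.25 − 150 = 6.25.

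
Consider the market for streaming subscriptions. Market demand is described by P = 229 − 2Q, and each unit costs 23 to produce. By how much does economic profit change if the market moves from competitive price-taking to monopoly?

π rises by 5304.5

Perfect competition: P = MC = 23, so 229 − 2Q = 23 and Q = 103.
Profit = (23 − 23)·103 = 0.
The monopolist equates marginal revenue to marginal cost: 229 − 4Q = 23, so Q = 51.5. From demand, P = 126.
Profit = (126 − 23)·51.5 = 5304.5.
Change in economic profit: 5304.5 − 0 = 5304.5.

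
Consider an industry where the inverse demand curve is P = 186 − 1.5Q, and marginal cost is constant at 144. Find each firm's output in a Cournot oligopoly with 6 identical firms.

With 6 symmetric Cournot firms, each firm's FOC gives 186 − 10.5q = 144, so q = 4, Q = 6·4 = 24, and P = 150.

q_i = 4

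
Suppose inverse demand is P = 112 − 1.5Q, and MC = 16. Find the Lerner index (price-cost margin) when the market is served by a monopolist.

A monopolist chooses Q where MR = MC. MR = 112 − 3Q; setting this equal to 16 gives Q = 32 and P = 64.
Lerner index = (P − MC)/P = (64 − 16)/64 = 0.75.

Lerner index = 0.75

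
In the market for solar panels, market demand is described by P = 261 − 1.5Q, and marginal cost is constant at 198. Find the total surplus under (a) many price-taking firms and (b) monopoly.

Under competition P = MC = 198, so Q = (261 − 198)/1.5 = 42.
CS = ½·(261 − 198)·42 = 1323; PS = (198 − 198)·42 = 0; TS = 1323.
Monopoly sets MR = MC: 261 − 3Q = 198 ⇒ Q = 21, P = 261 − 1.5·21 = 229.5.
CS = ½·(261 − 229.5)·21 = 330.75; PS = (229.5 − 198)·21 = 661.5; TS = 992.25.

Competition: TS = 1323; Monopoly: TS = 992.25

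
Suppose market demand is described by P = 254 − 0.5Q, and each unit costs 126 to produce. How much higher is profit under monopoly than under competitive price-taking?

Under competition P = MC = 126, so Q = (254 − 126)/0.5 = 256.
Profit = (126 − 126)·256 = 0.
A monopolist chooses Q where MR = MC. MR = 254 − Q; setting this equal to 126 gives Q = 128 and P = 190.
Profit = (190 − 126)·128 = 8192.
Change in profit: 8192 − 0 = 8192.

Profit rises by 8192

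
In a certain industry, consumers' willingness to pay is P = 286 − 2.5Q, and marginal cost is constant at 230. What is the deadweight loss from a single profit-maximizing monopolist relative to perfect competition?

Perfect competition: P = MC = 230, so 286 − 2.5Q = 230 and Q = 22.4.
Monopoly sets MR = MC: 286 − 5Q = 230 ⇒ Q = 11.2, P = 286 − 2.5·11.2 = 258.
DWL is the triangle between Q = 11.2 and Q = 22.4: ½·(22.4 − 11.2)·(258 − 230) = 156.8.

DWL = 156.8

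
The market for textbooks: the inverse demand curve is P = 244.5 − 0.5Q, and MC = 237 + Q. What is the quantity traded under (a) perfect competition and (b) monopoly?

Competition: Q = 5; Monopoly: Q = 3.75

Under competition P = MC: 244.5 − 0.5Q = 237 + Q ⇒ Q = 5, P = 242.
Monopoly sets MR = MC: 244.5 − Q = 237 + Q ⇒ Q = 3.75, P = 244.5 − 0.5·3.75 = 242.625.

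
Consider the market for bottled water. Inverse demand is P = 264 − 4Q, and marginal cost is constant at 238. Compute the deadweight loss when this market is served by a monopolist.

DWL = 21.125

Under competition P = MC = 238, so Q = (264 − 238)/4 = 6.5.
A monopolist chooses Q where MR = MC. MR = 264 − 8Q; setting this equal to 238 gives Q = 3.25 and P = 251.
DWL is the triangle between Q = 3.25 and Q = 6.5: ½·(6.5 − 3.25)·(251 − 238) = 21.125.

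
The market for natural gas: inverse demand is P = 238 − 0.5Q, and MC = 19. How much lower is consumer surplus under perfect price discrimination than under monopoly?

Consumer surplus falls by 11990.25

Monopoly sets MR = MC: 238 − Q = 19 ⇒ Q = 219, P = 238 − 0.5·219 = 128.5.
CS = ½·(238 − 128.5)·219 = 11990.25.
A perfectly discriminating monopolist sells every unit with P(Q) ≥ MC(Q), so output equals the competitive quantity Q = 438. Each buyer pays their reservation price, so CS = 0 and the firm captures all surplus.
CS = 0.
Change in consumer surplus: 0 − 11990.25 = −11990.25.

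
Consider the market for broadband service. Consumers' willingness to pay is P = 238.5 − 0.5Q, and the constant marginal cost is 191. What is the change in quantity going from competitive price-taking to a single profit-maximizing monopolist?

Q falls by 47.5

Competitive firms price at marginal cost: P = 191, giving Q = 95.
The monopolist equates marginal revenue to marginal cost: 238.5 − Q = 191, so Q = 47.5. From demand, P = 214.75.
Change in quantity: 47.5 − 95 = −47.5.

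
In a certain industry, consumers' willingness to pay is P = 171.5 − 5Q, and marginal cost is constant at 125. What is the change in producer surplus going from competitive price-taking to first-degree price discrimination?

Competitive firms price at marginal cost: P = 125, giving Q = 9.3.
PS = (125 − 125)·9.3 = 0.
With perfect price discrimination, output is the efficient level Q = 9.3 (where demand meets MC), but every buyer pays their willingness to pay: CS = 0 and PS = total surplus.
PS = ½·(171.5 − 125)·9.3 = 216.225.
Change in producer surplus: 216.225 − 0 = 216.225.

Producer surplus rises by 216.225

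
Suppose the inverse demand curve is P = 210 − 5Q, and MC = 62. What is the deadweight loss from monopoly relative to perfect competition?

DWL = 547.6

Under competition P = MC = 62, so Q = (210 − 62)/5 = 29.6.
A monopolist chooses Q where MR = MC. MR = 210 − 10Q; setting this equal to 62 gives Q = 14.8 and P = 136.
DWL is the triangle between Q = 14.8 and Q = 29.6: ½·(29.6 − 14.8)·(136 − 62) = 547.6.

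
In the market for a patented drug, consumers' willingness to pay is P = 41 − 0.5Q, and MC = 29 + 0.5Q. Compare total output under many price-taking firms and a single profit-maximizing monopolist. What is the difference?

Total output falls by 4

Under competition P = MC: 41 − 0.5Q = 29 + 0.5Q ⇒ Q = 12, P = 35.
Monopoly sets MR = MC: 41 − Q = 29 + 0.5Q ⇒ Q = 8, P = 41 − 0.5·8 = 37.
Change in total output: 8 − 12 = −4.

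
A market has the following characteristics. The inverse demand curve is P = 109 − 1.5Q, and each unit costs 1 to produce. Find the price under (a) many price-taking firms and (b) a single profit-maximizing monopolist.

Competition: P = 1; Monopoly: P = 55

Competitive firms price at marginal cost: P = 1, giving Q = 72.
The monopolist equates marginal revenue to marginal cost: 109 − 3Q = 1, so Q = 36. From demand, P = 55.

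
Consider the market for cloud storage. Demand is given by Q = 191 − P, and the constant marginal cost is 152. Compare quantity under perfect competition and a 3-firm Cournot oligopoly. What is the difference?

Inverting demand: P = 191 − Q.
Under competition P = MC = 152, so Q = (191 − 152)/1 = 39.
With 3 symmetric Cournot firms, each firm's FOC gives 191 − 4q = 152, so q = 9.75, Q = 3·9.75 = 29.25, and P = 161.75.
Change in quantity: 29.25 − 39 = −9.75.

Q falls by 9.75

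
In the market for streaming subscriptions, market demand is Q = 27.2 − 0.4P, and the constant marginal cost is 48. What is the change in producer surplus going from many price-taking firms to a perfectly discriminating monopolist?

PS rises by 80

Inverting demand: P = 68 − 2.5Q.
Perfect competition: P = MC = 48, so 68 − 2.5Q = 48 and Q = 8.
PS = (48 − 48)·8 = 0.
Under first-degree price discrimination the firm charges each unit its demand price and produces up to where P = MC, i.e. Q = 8. Consumer surplus is zero; producer surplus equals total surplus.
PS = ½·(68 − 48)·8 = 80.
Change in producer surplus: 80 − 0 = 80.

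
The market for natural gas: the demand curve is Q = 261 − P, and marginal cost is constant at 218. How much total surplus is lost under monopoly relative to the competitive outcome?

Inverting demand: P = 261 − Q.
Perfect competition: P = MC = 218, so 261 − Q = 218 and Q = 43.
Monopoly sets MR = MC: 261 − 2Q = 218 ⇒ Q = 21.5, P = 261 − 21.5 = 239.5.
DWL is the triangle between Q = 21.5 and Q = 43: ½·(43 − 21.5)·(239.5 − 218) = 231.125.

DWL = 231.125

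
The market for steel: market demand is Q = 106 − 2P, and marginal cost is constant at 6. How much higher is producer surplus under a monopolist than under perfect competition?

Inverting demand: P = 53 − 0.5Q.
Under competition P = MC = 6, so Q = (53 − 6)/0.5 = 94.
PS = (6 − 6)·94 = 0.
Monopoly sets MR = MC: 53 − Q = 6 ⇒ Q = 47, P = 53 − 0.5·47 = 29.5.
PS = (29.5 − 6)·47 = 1104.5.
Change in producer surplus: 1104.5 − 0 = 1104.5.

Producer surplus rises by 1104.5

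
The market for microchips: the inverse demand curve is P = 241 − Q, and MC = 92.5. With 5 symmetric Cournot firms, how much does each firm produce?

q_i = 24.75

Cournot with 5 identical firms: the symmetric best-response condition is 241 − 6q = 92.5. Each firm produces q = 24.75, total output Q = 123.75, price P = 117.25.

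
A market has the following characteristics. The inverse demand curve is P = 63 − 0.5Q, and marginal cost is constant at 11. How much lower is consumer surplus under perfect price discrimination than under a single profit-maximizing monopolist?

Consumer surplus falls by 676

Monopoly sets MR = MC: 63 − Q = 11 ⇒ Q = 52, P = 63 − 0.5·52 = 37.
CS = ½·(63 − 37)·52 = 676.
A perfectly discriminating monopolist sells every unit with P(Q) ≥ MC(Q), so output equals the competitive quantity Q = 104. Each buyer pays their reservation price, so CS = 0 and the firm captures all surplus.
CS = 0.
Change in consumer surplus: 0 − 676 = −676.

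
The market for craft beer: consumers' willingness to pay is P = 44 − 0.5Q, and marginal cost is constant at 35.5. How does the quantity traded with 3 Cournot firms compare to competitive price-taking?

Cournot with 3 identical firms: the symmetric best-response condition is 44 − 2q = 35.5. Each firm produces q = 4.25, total output Q = 12.75, price P = 37.625.
Competitive firms price at marginal cost: P = 35.5, giving Q = 17.

Cournot: Q = 12.75; Competition: Q = 17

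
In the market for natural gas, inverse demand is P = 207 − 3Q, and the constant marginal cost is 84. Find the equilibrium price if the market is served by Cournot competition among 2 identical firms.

Cournot with 2 identical firms: the symmetric best-response condition is 207 − 9q = 84. Each firm produces q = 41/3, total output Q = 82/3, price P = 125.

P = 125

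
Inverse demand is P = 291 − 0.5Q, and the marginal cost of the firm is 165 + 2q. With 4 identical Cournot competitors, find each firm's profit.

With 4 symmetric Cournot firms, each firm's FOC gives 291 − 2.5q = 165 + 2q, so q = 28, Q = 4·28 = 112, and P = 235.
Each firm's profit = 235·28 − (165·28 + ½·2·28²) = 1176.

π_i = 1176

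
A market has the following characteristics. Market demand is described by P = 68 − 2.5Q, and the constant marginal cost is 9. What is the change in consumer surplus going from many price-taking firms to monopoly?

Competitive firms price at marginal cost: P = 9, giving Q = 23.6.
CS = ½·(68 − 9)·23.6 = 696.2.
The monopolist equates marginal revenue to marginal cost: 68 − 5Q = 9, so Q = 11.8. From demand, P = 38.5.
CS = ½·(68 − 38.5)·11.8 = 174.05.
Change in consumer surplus: 174.05 − 696.2 = −522.15.

Consumer surplus falls by 522.15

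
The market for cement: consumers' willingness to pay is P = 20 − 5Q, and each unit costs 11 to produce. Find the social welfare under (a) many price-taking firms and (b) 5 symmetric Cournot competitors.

Competition: TS = 8.1; Cournot: TS = 7.875

Perfect competition: P = MC = 11, so 20 − 5Q = 11 and Q = 1.8.
CS = ½·(20 − 11)·1.8 = 8.1; PS = (11 − 11)·1.8 = 0; TS = 8.1.
In a 5-firm Cournot equilibrium, symmetry and the first-order condition give q = (20 − 11)/(30) = 0.3. So Q = 1.5 and P = 12.5.
CS = ½·(20 − 12.5)·1.5 = 5.625; PS = (12.5 − 11)·1.5 = 2.25; TS = 7.875.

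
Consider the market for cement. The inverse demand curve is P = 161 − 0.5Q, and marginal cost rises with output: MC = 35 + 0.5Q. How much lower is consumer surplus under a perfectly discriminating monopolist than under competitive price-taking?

CS falls by 3969

Competitive equilibrium sets price equal to marginal cost: 161 − 0.5Q = 35 + 0.5Q, so Q = 126 and P = 98.
CS = ½·(161 − 98)·126 = 3969.
With perfect price discrimination, output is the efficient level Q = 126 (where demand meets MC), but every buyer pays their willingness to pay: CS = 0 and PS = total surplus.
CS = 0.
Change in consumer surplus: 0 − 3969 = −3969.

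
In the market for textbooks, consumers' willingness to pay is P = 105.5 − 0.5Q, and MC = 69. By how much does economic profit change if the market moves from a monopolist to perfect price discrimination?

π rises by 666.125

Monopoly sets MR = MC: 105.5 − Q = 69 ⇒ Q = 36.5, P = 105.5 − 0.5·36.5 = 87.25.
Profit = (87.25 − 69)·36.5 = 666.125.
With perfect price discrimination, output is the efficient level Q = 73 (where demand meets MC), but every buyer pays their willingness to pay: CS = 0 and PS = total surplus.
PS equals the full surplus area, 1332.25. Profit = 1332.25 = 1332.25.
Change in economic profit: 1332.25 − 666.125 = 666.125.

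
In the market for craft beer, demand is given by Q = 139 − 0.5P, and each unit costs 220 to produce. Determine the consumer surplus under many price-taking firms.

Inverting demand: P = 278 − 2Q.
Competitive firms price at marginal cost: P = 220, giving Q = 29.
CS = ½·(278 − 220)·29 = 841.

CS = 841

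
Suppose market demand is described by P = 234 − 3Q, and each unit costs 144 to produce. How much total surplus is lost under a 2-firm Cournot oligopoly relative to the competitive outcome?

Competitive firms price at marginal cost: P = 144, giving Q = 30.
In a 2-firm Cournot equilibrium, symmetry and the first-order condition give q = (234 − 144)/(9) = 10. So Q = 20 and P = 174.
DWL is the triangle between Q = 20 and Q = 30: ½·(30 − 20)·(174 − 144) = 150.

DWL = 150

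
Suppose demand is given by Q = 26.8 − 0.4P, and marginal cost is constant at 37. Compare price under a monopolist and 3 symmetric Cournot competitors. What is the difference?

P falls by 7.5

Inverting demand: P = 67 − 2.5Q.
The monopolist equates marginal revenue to marginal cost: 67 − 5Q = 37, so Q = 6. From demand, P = 52.
Cournot with 3 identical firms: the symmetric best-response condition is 67 − 10q = 37. Each firm produces q = 3, total output Q = 9, price P = 44.5.
Change in price: 44.5 − 52 = −7.5.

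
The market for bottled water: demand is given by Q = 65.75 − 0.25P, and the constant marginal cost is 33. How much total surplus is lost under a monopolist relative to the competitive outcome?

DWL = 1653.125

Inverting demand: P = 263 − 4Q.
Under competition P = MC = 33, so Q = (263 − 33)/4 = 57.5.
The monopolist equates marginal revenue to marginal cost: 263 − 8Q = 33, so Q = 28.75. From demand, P = 148.
DWL is the triangle between Q = 28.75 and Q = 57.5: ½·(57.5 − 28.75)·(148 − 33) = 1653.125.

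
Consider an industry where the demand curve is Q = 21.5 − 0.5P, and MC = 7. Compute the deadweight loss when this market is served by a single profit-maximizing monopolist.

Inverting demand: P = 43 − 2Q.
Competitive firms price at marginal cost: P = 7, giving Q = 18.
The monopolist equates marginal revenue to marginal cost: 43 − 4Q = 7, so Q = 9. From demand, P = 25.
DWL is the triangle between Q = 9 and Q = 18: ½·(18 − 9)·(25 − 7) = 81.

DWL = 81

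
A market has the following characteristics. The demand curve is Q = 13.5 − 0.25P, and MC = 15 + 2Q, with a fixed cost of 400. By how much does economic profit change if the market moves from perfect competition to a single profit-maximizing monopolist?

π rises by 33.8

Inverting demand: P = 54 − 4Q.
Competitive equilibrium sets price equal to marginal cost: 54 − 4Q = 15 + 2Q, so Q = 6.5 and P = 28.
Profit = 28·6.5 − (15·6.5 + ½·2·6.5²) − 400 = −357.75.
A monopolist chooses Q where MR = MC. MR = 54 − 8Q; setting this equal to 15 + 2Q gives Q = 3.9 and P = 38.4.
Profit = 38.4·3.9 − (15·3.9 + ½·2·3.9²) − 400 = −323.95.
Change in economic profit: −323.95 − −357.75 = 33.8.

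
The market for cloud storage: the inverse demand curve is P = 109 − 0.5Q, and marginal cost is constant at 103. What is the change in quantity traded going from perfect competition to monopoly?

Competitive firms price at marginal cost: P = 103, giving Q = 12.
Monopoly sets MR = MC: 109 − Q = 103 ⇒ Q = 6, P = 109 − 0.5·6 = 106.
Change in quantity traded: 6 − 12 = −6.

Q falls by 6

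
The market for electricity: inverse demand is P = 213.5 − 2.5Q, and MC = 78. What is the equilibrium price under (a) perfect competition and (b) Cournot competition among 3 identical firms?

Competition: P = 78; Cournot: P = 111.875

Under competition P = MC = 78, so Q = (213.5 − 78)/2.5 = 54.2.
Cournot with 3 identical firms: the symmetric best-response condition is 213.5 − 10q = 78. Each firm produces q = 13.55, total output Q = 40.65, price P = 111.875.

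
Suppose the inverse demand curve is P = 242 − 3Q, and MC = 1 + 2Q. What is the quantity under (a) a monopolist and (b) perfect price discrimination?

The monopolist equates marginal revenue to marginal cost: 242 − 6Q = 1 + 2Q, so Q = 30.125. From demand, P = 151.625.
A perfectly discriminating monopolist sells every unit with P(Q) ≥ MC(Q), so output equals the competitive quantity Q = 48.2. Each buyer pays their reservation price, so CS = 0 and the firm captures all surplus.

Monopoly: Q = 30.125; Perfect PD: Q = 48.2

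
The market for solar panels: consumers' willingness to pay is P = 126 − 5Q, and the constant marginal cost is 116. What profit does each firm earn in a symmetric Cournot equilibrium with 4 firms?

In a 4-firm Cournot equilibrium, symmetry and the first-order condition give q = (126 − 116)/(25) = 0.4. So Q = 1.6 and P = 118.
Each firm's profit = (118 − 116)·0.4 = 0.8.

π_i = 0.8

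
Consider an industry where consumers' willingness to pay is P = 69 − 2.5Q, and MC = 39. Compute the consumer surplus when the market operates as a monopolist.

The monopolist equates marginal revenue to marginal cost: 69 − 5Q = 39, so Q = 6. From demand, P = 54.
CS = ½·(69 − 54)·6 = 45.

CS = 45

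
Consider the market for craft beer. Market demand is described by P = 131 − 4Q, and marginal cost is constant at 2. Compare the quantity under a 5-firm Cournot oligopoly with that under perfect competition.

Cournot with 5 identical firms: the symmetric best-response condition is 131 − 24q = 2. Each firm produces q = 5.375, total output Q = 26.875, price P = 23.5.
Competitive firms price at marginal cost: P = 2, giving Q = 32.25.

Cournot: Q = 26.875; Competition: Q = 32.25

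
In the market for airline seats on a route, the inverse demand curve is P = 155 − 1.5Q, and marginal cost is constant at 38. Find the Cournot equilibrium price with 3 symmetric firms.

In a 3-firm Cournot equilibrium, symmetry and the first-order condition give q = (155 − 38)/(6) = 19.5. So Q = 58.5 and P = 67.25.

P = 67.25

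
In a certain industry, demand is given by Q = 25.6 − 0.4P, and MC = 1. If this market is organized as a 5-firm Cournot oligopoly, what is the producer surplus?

Inverting demand: P = 64 − 2.5Q.
With 5 symmetric Cournot firms, each firm's FOC gives 64 − 15q = 1, so q = 4.2, Q = 5·4.2 = 21, and P = 11.5.
PS = (11.5 − 1)·21 = 220.5.

PS = 220.5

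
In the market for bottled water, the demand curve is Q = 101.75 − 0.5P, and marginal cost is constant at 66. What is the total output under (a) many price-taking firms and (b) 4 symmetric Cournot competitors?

Competition: Q = 68.75; Cournot: Q = 55

Inverting demand: P = 203.5 − 2Q.
Perfect competition: P = MC = 66, so 203.5 − 2Q = 66 and Q = 68.75.
Cournot with 4 identical firms: the symmetric best-response condition is 203.5 − 10q = 66. Each firm produces q = 13.75, total output Q = 55, price P = 93.5.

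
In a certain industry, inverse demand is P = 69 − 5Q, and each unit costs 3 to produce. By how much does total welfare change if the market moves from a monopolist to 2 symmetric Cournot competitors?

Total welfare rises by 60.5

Monopoly sets MR = MC: 69 − 10Q = 3 ⇒ Q = 6.6, P = 69 − 5·6.6 = 36.
CS = ½·(69 − 36)·6.6 = 108.9; PS = (36 − 3)·6.6 = 217.8; TS = 326.7.
Cournot with 2 identical firms: the symmetric best-response condition is 69 − 15q = 3. Each firm produces q = 4.4, total output Q = 8.8, price P = 25.
CS = ½·(69 − 25)·8.8 = 193.6; PS = (25 − 3)·8.8 = 193.6; TS = 387.2.
Change in total welfare: 387.2 − 326.7 = 60.5.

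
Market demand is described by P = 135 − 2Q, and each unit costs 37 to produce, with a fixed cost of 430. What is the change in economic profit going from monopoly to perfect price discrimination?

π rises by 1200.5

Monopoly sets MR = MC: 135 − 4Q = 37 ⇒ Q = 24.5, P = 135 − 2·24.5 = 86.
Profit = (86 − 37)·24.5 − 430 = 770.5.
Under first-degree price discrimination the firm charges each unit its demand price and produces up to where P = MC, i.e. Q = 49. Consumer surplus is zero; producer surplus equals total surplus.
PS equals the full surplus area, 2401. Profit = 2401 − 430 = 1971.
Change in economic profit: 1971 − 770.5 = 1200.5.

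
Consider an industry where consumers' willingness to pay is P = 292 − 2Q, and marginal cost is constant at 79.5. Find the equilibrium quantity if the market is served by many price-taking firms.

Q = 106.25

Competitive firms price at marginal cost: P = 79.5, giving Q = 106.25.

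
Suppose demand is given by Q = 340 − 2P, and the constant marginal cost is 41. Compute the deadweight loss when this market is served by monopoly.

Inverting demand: P = 170 − 0.5Q.
Under competition P = MC = 41, so Q = (170 − 41)/0.5 = 258.
Monopoly sets MR = MC: 170 − Q = 41 ⇒ Q = 129, P = 170 − 0.5·129 = 105.5.
DWL is the triangle between Q = 129 and Q = 258: ½·(258 − 129)·(105.5 − 41) = 4160.25.

DWL = 4160.25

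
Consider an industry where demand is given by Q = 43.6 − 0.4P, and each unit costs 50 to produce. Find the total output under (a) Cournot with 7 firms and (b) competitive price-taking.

Inverting demand: P = 109 − 2.5Q.
Cournot with 7 identical firms: the symmetric best-response condition is 109 − 20q = 50. Each firm produces q = 2.95, total output Q = 20.65, price P = 57.375.
Competitive firms price at marginal cost: P = 50, giving Q = 23.6.

Cournot: Q = 20.65; Competition: Q = 23.6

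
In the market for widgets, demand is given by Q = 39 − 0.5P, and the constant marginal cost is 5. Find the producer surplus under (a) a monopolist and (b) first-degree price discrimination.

Inverting demand: P = 78 − 2Q.
The monopolist equates marginal revenue to marginal cost: 78 − 4Q = 5, so Q = 18.25. From demand, P = 41.5.
PS = (41.5 − 5)·18.25 = 666.125.
A perfectly discriminating monopolist sells every unit with P(Q) ≥ MC(Q), so output equals the competitive quantity Q = 36.5. Each buyer pays their reservation price, so CS = 0 and the firm captures all surplus.
PS = ½·(78 − 5)·36.5 = 1332.25.

Monopoly: PS = 666.125; Perfect PD: PS = 1332.25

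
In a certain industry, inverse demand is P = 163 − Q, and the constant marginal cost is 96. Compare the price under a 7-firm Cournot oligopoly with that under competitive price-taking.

Cournot: P = 104.375; Competition: P = 96

With 7 symmetric Cournot firms, each firm's FOC gives 163 − 8q = 96, so q = 8.375, Q = 7·8.375 = 58.625, and P = 104.375.
Under competition P = MC = 96, so Q = (163 − 96)/1 = 67.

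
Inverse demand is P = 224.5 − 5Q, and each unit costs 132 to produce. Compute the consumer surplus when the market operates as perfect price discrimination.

Under first-degree price discrimination the firm charges each unit its demand price and produces up to where P = MC, i.e. Q = 18.5. Consumer surplus is zero; producer surplus equals total surplus.
CS = 0.

CS = 0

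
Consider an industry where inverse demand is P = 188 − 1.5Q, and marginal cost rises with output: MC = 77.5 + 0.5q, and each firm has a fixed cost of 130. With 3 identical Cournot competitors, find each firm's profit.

Cournot with 3 identical firms: the symmetric best-response condition is 188 − 6q = 77.5 + 0.5q. Each firm produces q = 17, total output Q = 51, price P = 111.5.
Each firm's profit = 111.5·17 − (77.5·17 + ½·0.5·17²) − 130 = 375.75.

π_i = 375.75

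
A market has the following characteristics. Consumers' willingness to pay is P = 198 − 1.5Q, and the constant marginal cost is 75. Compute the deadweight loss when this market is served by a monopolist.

DWL = 1260.75

Perfect competition: P = MC = 75, so 198 − 1.5Q = 75 and Q = 82.
A monopolist chooses Q where MR = MC. MR = 198 − 3Q; setting this equal to 75 gives Q = 41 and P = 136.5.
DWL is the triangle between Q = 41 and Q = 82: ½·(82 − 41)·(136.5 − 75) = 1260.75.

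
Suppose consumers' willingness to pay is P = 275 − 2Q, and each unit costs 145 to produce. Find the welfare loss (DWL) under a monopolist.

Perfect competition: P = MC = 145, so 275 − 2Q = 145 and Q = 65.
Monopoly sets MR = MC: 275 − 4Q = 145 ⇒ Q = 32.5, P = 275 − 2·32.5 = 210.
DWL is the triangle between Q = 32.5 and Q = 65: ½·(65 − 32.5)·(210 − 145) = 1056.25.

DWL = 1056.25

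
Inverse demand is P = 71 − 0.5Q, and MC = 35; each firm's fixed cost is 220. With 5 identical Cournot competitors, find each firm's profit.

π_i = −148

With 5 symmetric Cournot firms, each firm's FOC gives 71 − 3q = 35, so q = 12, Q = 5·12 = 60, and P = 41.
Each firm's profit = (41 − 35)·12 − 220 = −148.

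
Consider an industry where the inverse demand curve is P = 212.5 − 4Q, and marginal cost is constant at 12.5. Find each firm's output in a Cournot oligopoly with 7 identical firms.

q_i = 6.25

Cournot with 7 identical firms: the symmetric best-response condition is 212.5 − 32q = 12.5. Each firm produces q = 6.25, total output Q = 43.75, price P = 37.5.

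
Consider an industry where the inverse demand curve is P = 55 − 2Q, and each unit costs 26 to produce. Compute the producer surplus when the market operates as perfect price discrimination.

Under first-degree price discrimination the firm charges each unit its demand price and produces up to where P = MC, i.e. Q = 14.5. Consumer surplus is zero; producer surplus equals total surplus.
PS = ½·(55 − 26)·14.5 = 210.25.

PS = 210.25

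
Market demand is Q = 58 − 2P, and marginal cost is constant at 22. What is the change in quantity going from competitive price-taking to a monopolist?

Inverting demand: P = 29 − 0.5Q.
Under competition P = MC = 22, so Q = (29 − 22)/0.5 = 14.
Monopoly sets MR = MC: 29 − Q = 22 ⇒ Q = 7, P = 29 − 0.5·7 = 25.5.
Change in quantity: 7 − 14 = −7.

Quantity falls by 7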